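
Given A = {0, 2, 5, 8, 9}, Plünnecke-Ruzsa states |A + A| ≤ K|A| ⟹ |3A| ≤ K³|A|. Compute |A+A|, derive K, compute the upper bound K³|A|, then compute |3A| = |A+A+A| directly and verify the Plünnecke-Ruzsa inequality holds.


|A| = 5.
Step 1: Compute A + A by enumerating all 25 pairs.
A + A = {0, 2, 4, 5, 7, 8, 9, 10, 11, 13, 14, 16, 17, 18}, so |A + A| = 14.
Step 2: Doubling constant K = |A + A|/|A| = 14/5 = 14/5 ≈ 2.8000.
Step 3: Plünnecke-Ruzsa gives |3A| ≤ K³·|A| = (2.8000)³ · 5 ≈ 109.7600.
Step 4: Compute 3A = A + A + A directly by enumerating all triples (a,b,c) ∈ A³; |3A| = 26.
Step 5: Check 26 ≤ 109.7600? Yes ✓.

K = 14/5, Plünnecke-Ruzsa bound K³|A| ≈ 109.7600, |3A| = 26, inequality holds.


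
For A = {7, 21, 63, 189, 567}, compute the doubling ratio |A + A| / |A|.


|A| = 5.
Compute A + A by enumerating all 25 pairs.
A + A = {14, 28, 42, 70, 84, 126, 196, 210, 252, 378, 574, 588, 630, 756, 1134}, so |A + A| = 15.
K = |A + A| / |A| = 15/5 = 3/1 ≈ 3.0000.
Reference: AP of size 5 gives K = 9/5 ≈ 1.8000; a fully generic set of size 5 gives K ≈ 3.0000.

|A| = 5, |A + A| = 15, K = 15/5 = 3/1.


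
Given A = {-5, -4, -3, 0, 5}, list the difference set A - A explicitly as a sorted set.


A - A = {a - a' : a, a' ∈ A}.
Compute a - a' for each ordered pair (a, a'):
a = -5: -5--5=0, -5--4=-1, -5--3=-2, -5-0=-5, -5-5=-10
a = -4: -4--5=1, -4--4=0, -4--3=-1, -4-0=-4, -4-5=-9
a = -3: -3--5=2, -3--4=1, -3--3=0, -3-0=-3, -3-5=-8
a = 0: 0--5=5, 0--4=4, 0--3=3, 0-0=0, 0-5=-5
a = 5: 5--5=10, 5--4=9, 5--3=8, 5-0=5, 5-5=0
Collecting distinct values (and noting 0 appears from a-a):
A - A = {-10, -9, -8, -5, -4, -3, -2, -1, 0, 1, 2, 3, 4, 5, 8, 9, 10}
|A - A| = 17

A - A = {-10, -9, -8, -5, -4, -3, -2, -1, 0, 1, 2, 3, 4, 5, 8, 9, 10}


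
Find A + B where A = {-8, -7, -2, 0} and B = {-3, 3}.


A + B = {a + b : a ∈ A, b ∈ B}.
Enumerate all |A|·|B| = 4·2 = 8 pairs (a, b) and collect distinct sums.
a = -8: -8+-3=-11, -8+3=-5
a = -7: -7+-3=-10, -7+3=-4
a = -2: -2+-3=-5, -2+3=1
a = 0: 0+-3=-3, 0+3=3
Collecting distinct sums: A + B = {-11, -10, -5, -4, -3, 1, 3}
|A + B| = 7

A + B = {-11, -10, -5, -4, -3, 1, 3}


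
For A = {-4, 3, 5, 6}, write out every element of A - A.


A - A = {a - a' : a, a' ∈ A}.
Compute a - a' for each ordered pair (a, a'):
a = -4: -4--4=0, -4-3=-7, -4-5=-9, -4-6=-10
a = 3: 3--4=7, 3-3=0, 3-5=-2, 3-6=-3
a = 5: 5--4=9, 5-3=2, 5-5=0, 5-6=-1
a = 6: 6--4=10, 6-3=3, 6-5=1, 6-6=0
Collecting distinct values (and noting 0 appears from a-a):
A - A = {-10, -9, -7, -3, -2, -1, 0, 1, 2, 3, 7, 9, 10}
|A - A| = 13

A - A = {-10, -9, -7, -3, -2, -1, 0, 1, 2, 3, 7, 9, 10}


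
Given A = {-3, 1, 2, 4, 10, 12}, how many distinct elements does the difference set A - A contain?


A - A = {a - a' : a, a' ∈ A}; |A| = 6.
Bounds: 2|A|-1 ≤ |A - A| ≤ |A|² - |A| + 1, i.e. 11 ≤ |A - A| ≤ 31.
Note: 0 ∈ A - A always (from a - a). The set is symmetric: if d ∈ A - A then -d ∈ A - A.
Enumerate nonzero differences d = a - a' with a > a' (then include -d):
Positive differences: {1, 2, 3, 4, 5, 6, 7, 8, 9, 10, 11, 13, 15}
Full difference set: {0} ∪ (positive diffs) ∪ (negative diffs).
|A - A| = 1 + 2·13 = 27 (matches direct enumeration: 27).

|A - A| = 27


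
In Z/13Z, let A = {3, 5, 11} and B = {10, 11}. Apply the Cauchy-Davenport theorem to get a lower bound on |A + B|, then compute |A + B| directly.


Cauchy-Davenport: |A + B| ≥ min(p, |A| + |B| - 1) for A, B nonempty in Z/pZ.
|A| = 3, |B| = 2, p = 13.
CD lower bound = min(13, 3 + 2 - 1) = min(13, 4) = 4.
Compute A + B mod 13 directly:
a = 3: 3+10=0, 3+11=1
a = 5: 5+10=2, 5+11=3
a = 11: 11+10=8, 11+11=9
A + B = {0, 1, 2, 3, 8, 9}, so |A + B| = 6.
Verify: 6 ≥ 4? Yes ✓.

CD lower bound = 4, actual |A + B| = 6.


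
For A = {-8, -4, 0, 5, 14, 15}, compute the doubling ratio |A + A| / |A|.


|A| = 6.
Compute A + A by enumerating all 36 pairs.
A + A = {-16, -12, -8, -4, -3, 0, 1, 5, 6, 7, 10, 11, 14, 15, 19, 20, 28, 29, 30}, so |A + A| = 19.
K = |A + A| / |A| = 19/6 (already in lowest terms) ≈ 3.1667.
Reference: AP of size 6 gives K = 11/6 ≈ 1.8333; a fully generic set of size 6 gives K ≈ 3.5000.

|A| = 6, |A + A| = 19, K = 19/6.


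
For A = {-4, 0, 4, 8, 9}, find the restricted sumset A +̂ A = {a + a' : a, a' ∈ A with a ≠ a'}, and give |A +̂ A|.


Restricted sumset: A +̂ A = {a + a' : a ∈ A, a' ∈ A, a ≠ a'}.
Equivalently, take A + A and drop any sum 2a that is achievable ONLY as a + a for a ∈ A (i.e. sums representable only with equal summands).
Enumerate pairs (a, a') with a < a' (symmetric, so each unordered pair gives one sum; this covers all a ≠ a'):
  -4 + 0 = -4
  -4 + 4 = 0
  -4 + 8 = 4
  -4 + 9 = 5
  0 + 4 = 4
  0 + 8 = 8
  0 + 9 = 9
  4 + 8 = 12
  4 + 9 = 13
  8 + 9 = 17
Collected distinct sums: {-4, 0, 4, 5, 8, 9, 12, 13, 17}
|A +̂ A| = 9
(Reference bound: |A +̂ A| ≥ 2|A| - 3 for |A| ≥ 2, with |A| = 5 giving ≥ 7.)

|A +̂ A| = 9


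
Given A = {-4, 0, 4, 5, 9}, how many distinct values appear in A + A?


A + A = {a + a' : a, a' ∈ A}; |A| = 5.
General bounds: 2|A| - 1 ≤ |A + A| ≤ |A|(|A|+1)/2, i.e. 9 ≤ |A + A| ≤ 15.
Lower bound 2|A|-1 is attained iff A is an arithmetic progression.
Enumerate sums a + a' for a ≤ a' (symmetric, so this suffices):
a = -4: -4+-4=-8, -4+0=-4, -4+4=0, -4+5=1, -4+9=5
a = 0: 0+0=0, 0+4=4, 0+5=5, 0+9=9
a = 4: 4+4=8, 4+5=9, 4+9=13
a = 5: 5+5=10, 5+9=14
a = 9: 9+9=18
Distinct sums: {-8, -4, 0, 1, 4, 5, 8, 9, 10, 13, 14, 18}
|A + A| = 12

|A + A| = 12


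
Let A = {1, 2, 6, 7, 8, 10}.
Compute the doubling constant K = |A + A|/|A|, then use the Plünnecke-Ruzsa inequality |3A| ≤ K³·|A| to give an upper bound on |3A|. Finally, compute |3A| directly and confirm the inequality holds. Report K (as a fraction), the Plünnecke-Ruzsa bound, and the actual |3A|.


|A| = 6.
Step 1: Compute A + A by enumerating all 36 pairs.
A + A = {2, 3, 4, 7, 8, 9, 10, 11, 12, 13, 14, 15, 16, 17, 18, 20}, so |A + A| = 16.
Step 2: Doubling constant K = |A + A|/|A| = 16/6 = 16/6 ≈ 2.6667.
Step 3: Plünnecke-Ruzsa gives |3A| ≤ K³·|A| = (2.6667)³ · 6 ≈ 113.7778.
Step 4: Compute 3A = A + A + A directly by enumerating all triples (a,b,c) ∈ A³; |3A| = 26.
Step 5: Check 26 ≤ 113.7778? Yes ✓.

K = 16/6, Plünnecke-Ruzsa bound K³|A| ≈ 113.7778, |3A| = 26, inequality holds.


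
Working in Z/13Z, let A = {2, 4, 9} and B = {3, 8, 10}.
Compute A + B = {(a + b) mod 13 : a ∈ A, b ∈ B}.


Work in Z/13Z: reduce every sum a + b modulo 13.
Enumerate all 9 pairs:
a = 2: 2+3=5, 2+8=10, 2+10=12
a = 4: 4+3=7, 4+8=12, 4+10=1
a = 9: 9+3=12, 9+8=4, 9+10=6
Distinct residues collected: {1, 4, 5, 6, 7, 10, 12}
|A + B| = 7 (out of 13 total residues).

A + B = {1, 4, 5, 6, 7, 10, 12}


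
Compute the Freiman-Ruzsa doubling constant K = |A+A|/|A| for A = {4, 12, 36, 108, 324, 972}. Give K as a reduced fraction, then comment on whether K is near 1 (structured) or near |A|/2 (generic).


|A| = 6.
Compute A + A by enumerating all 36 pairs.
A + A = {8, 16, 24, 40, 48, 72, 112, 120, 144, 216, 328, 336, 360, 432, 648, 976, 984, 1008, 1080, 1296, 1944}, so |A + A| = 21.
K = |A + A| / |A| = 21/6 = 7/2 ≈ 3.5000.
Reference: AP of size 6 gives K = 11/6 ≈ 1.8333; a fully generic set of size 6 gives K ≈ 3.5000.

|A| = 6, |A + A| = 21, K = 21/6 = 7/2.


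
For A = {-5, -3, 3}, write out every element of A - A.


A - A = {a - a' : a, a' ∈ A}.
Compute a - a' for each ordered pair (a, a'):
a = -5: -5--5=0, -5--3=-2, -5-3=-8
a = -3: -3--5=2, -3--3=0, -3-3=-6
a = 3: 3--5=8, 3--3=6, 3-3=0
Collecting distinct values (and noting 0 appears from a-a):
A - A = {-8, -6, -2, 0, 2, 6, 8}
|A - A| = 7

A - A = {-8, -6, -2, 0, 2, 6, 8}


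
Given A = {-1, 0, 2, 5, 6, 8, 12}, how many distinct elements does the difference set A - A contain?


A - A = {a - a' : a, a' ∈ A}; |A| = 7.
Bounds: 2|A|-1 ≤ |A - A| ≤ |A|² - |A| + 1, i.e. 13 ≤ |A - A| ≤ 43.
Note: 0 ∈ A - A always (from a - a). The set is symmetric: if d ∈ A - A then -d ∈ A - A.
Enumerate nonzero differences d = a - a' with a > a' (then include -d):
Positive differences: {1, 2, 3, 4, 5, 6, 7, 8, 9, 10, 12, 13}
Full difference set: {0} ∪ (positive diffs) ∪ (negative diffs).
|A - A| = 1 + 2·12 = 25 (matches direct enumeration: 25).

|A - A| = 25


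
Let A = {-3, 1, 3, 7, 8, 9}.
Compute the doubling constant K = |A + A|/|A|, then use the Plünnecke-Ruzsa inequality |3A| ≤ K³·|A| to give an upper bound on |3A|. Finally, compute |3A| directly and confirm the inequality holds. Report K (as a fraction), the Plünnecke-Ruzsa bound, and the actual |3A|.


|A| = 6.
Step 1: Compute A + A by enumerating all 36 pairs.
A + A = {-6, -2, 0, 2, 4, 5, 6, 8, 9, 10, 11, 12, 14, 15, 16, 17, 18}, so |A + A| = 17.
Step 2: Doubling constant K = |A + A|/|A| = 17/6 = 17/6 ≈ 2.8333.
Step 3: Plünnecke-Ruzsa gives |3A| ≤ K³·|A| = (2.8333)³ · 6 ≈ 136.4722.
Step 4: Compute 3A = A + A + A directly by enumerating all triples (a,b,c) ∈ A³; |3A| = 30.
Step 5: Check 30 ≤ 136.4722? Yes ✓.

K = 17/6, Plünnecke-Ruzsa bound K³|A| ≈ 136.4722, |3A| = 30, inequality holds.


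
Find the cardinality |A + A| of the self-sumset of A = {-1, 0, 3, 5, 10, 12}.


A + A = {a + a' : a, a' ∈ A}; |A| = 6.
General bounds: 2|A| - 1 ≤ |A + A| ≤ |A|(|A|+1)/2, i.e. 11 ≤ |A + A| ≤ 21.
Lower bound 2|A|-1 is attained iff A is an arithmetic progression.
Enumerate sums a + a' for a ≤ a' (symmetric, so this suffices):
a = -1: -1+-1=-2, -1+0=-1, -1+3=2, -1+5=4, -1+10=9, -1+12=11
a = 0: 0+0=0, 0+3=3, 0+5=5, 0+10=10, 0+12=12
a = 3: 3+3=6, 3+5=8, 3+10=13, 3+12=15
a = 5: 5+5=10, 5+10=15, 5+12=17
a = 10: 10+10=20, 10+12=22
a = 12: 12+12=24
Distinct sums: {-2, -1, 0, 2, 3, 4, 5, 6, 8, 9, 10, 11, 12, 13, 15, 17, 20, 22, 24}
|A + A| = 19

|A + A| = 19


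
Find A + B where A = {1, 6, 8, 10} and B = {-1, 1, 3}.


A + B = {a + b : a ∈ A, b ∈ B}.
Enumerate all |A|·|B| = 4·3 = 12 pairs (a, b) and collect distinct sums.
a = 1: 1+-1=0, 1+1=2, 1+3=4
a = 6: 6+-1=5, 6+1=7, 6+3=9
a = 8: 8+-1=7, 8+1=9, 8+3=11
a = 10: 10+-1=9, 10+1=11, 10+3=13
Collecting distinct sums: A + B = {0, 2, 4, 5, 7, 9, 11, 13}
|A + B| = 8

A + B = {0, 2, 4, 5, 7, 9, 11, 13}


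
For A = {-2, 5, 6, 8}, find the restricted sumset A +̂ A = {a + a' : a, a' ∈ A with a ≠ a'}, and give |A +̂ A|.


Restricted sumset: A +̂ A = {a + a' : a ∈ A, a' ∈ A, a ≠ a'}.
Equivalently, take A + A and drop any sum 2a that is achievable ONLY as a + a for a ∈ A (i.e. sums representable only with equal summands).
Enumerate pairs (a, a') with a < a' (symmetric, so each unordered pair gives one sum; this covers all a ≠ a'):
  -2 + 5 = 3
  -2 + 6 = 4
  -2 + 8 = 6
  5 + 6 = 11
  5 + 8 = 13
  6 + 8 = 14
Collected distinct sums: {3, 4, 6, 11, 13, 14}
|A +̂ A| = 6
(Reference bound: |A +̂ A| ≥ 2|A| - 3 for |A| ≥ 2, with |A| = 4 giving ≥ 5.)

|A +̂ A| = 6


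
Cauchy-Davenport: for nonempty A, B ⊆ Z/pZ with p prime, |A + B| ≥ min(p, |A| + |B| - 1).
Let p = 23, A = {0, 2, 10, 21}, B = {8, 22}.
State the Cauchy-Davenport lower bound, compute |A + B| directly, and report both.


Cauchy-Davenport: |A + B| ≥ min(p, |A| + |B| - 1) for A, B nonempty in Z/pZ.
|A| = 4, |B| = 2, p = 23.
CD lower bound = min(23, 4 + 2 - 1) = min(23, 5) = 5.
Compute A + B mod 23 directly:
a = 0: 0+8=8, 0+22=22
a = 2: 2+8=10, 2+22=1
a = 10: 10+8=18, 10+22=9
a = 21: 21+8=6, 21+22=20
A + B = {1, 6, 8, 9, 10, 18, 20, 22}, so |A + B| = 8.
Verify: 8 ≥ 5? Yes ✓.

CD lower bound = 5, actual |A + B| = 8.


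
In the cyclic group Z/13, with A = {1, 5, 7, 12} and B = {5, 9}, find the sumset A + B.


Work in Z/13Z: reduce every sum a + b modulo 13.
Enumerate all 8 pairs:
a = 1: 1+5=6, 1+9=10
a = 5: 5+5=10, 5+9=1
a = 7: 7+5=12, 7+9=3
a = 12: 12+5=4, 12+9=8
Distinct residues collected: {1, 3, 4, 6, 8, 10, 12}
|A + B| = 7 (out of 13 total residues).

A + B = {1, 3, 4, 6, 8, 10, 12}


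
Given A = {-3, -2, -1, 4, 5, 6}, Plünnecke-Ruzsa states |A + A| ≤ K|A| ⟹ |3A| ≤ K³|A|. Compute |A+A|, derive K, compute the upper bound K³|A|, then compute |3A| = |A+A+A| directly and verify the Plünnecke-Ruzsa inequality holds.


|A| = 6.
Step 1: Compute A + A by enumerating all 36 pairs.
A + A = {-6, -5, -4, -3, -2, 1, 2, 3, 4, 5, 8, 9, 10, 11, 12}, so |A + A| = 15.
Step 2: Doubling constant K = |A + A|/|A| = 15/6 = 15/6 ≈ 2.5000.
Step 3: Plünnecke-Ruzsa gives |3A| ≤ K³·|A| = (2.5000)³ · 6 ≈ 93.7500.
Step 4: Compute 3A = A + A + A directly by enumerating all triples (a,b,c) ∈ A³; |3A| = 28.
Step 5: Check 28 ≤ 93.7500? Yes ✓.

K = 15/6, Plünnecke-Ruzsa bound K³|A| ≈ 93.7500, |3A| = 28, inequality holds.


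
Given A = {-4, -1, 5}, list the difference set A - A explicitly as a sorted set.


A - A = {a - a' : a, a' ∈ A}.
Compute a - a' for each ordered pair (a, a'):
a = -4: -4--4=0, -4--1=-3, -4-5=-9
a = -1: -1--4=3, -1--1=0, -1-5=-6
a = 5: 5--4=9, 5--1=6, 5-5=0
Collecting distinct values (and noting 0 appears from a-a):
A - A = {-9, -6, -3, 0, 3, 6, 9}
|A - A| = 7

A - A = {-9, -6, -3, 0, 3, 6, 9}


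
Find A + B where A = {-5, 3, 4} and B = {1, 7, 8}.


A + B = {a + b : a ∈ A, b ∈ B}.
Enumerate all |A|·|B| = 3·3 = 9 pairs (a, b) and collect distinct sums.
a = -5: -5+1=-4, -5+7=2, -5+8=3
a = 3: 3+1=4, 3+7=10, 3+8=11
a = 4: 4+1=5, 4+7=11, 4+8=12
Collecting distinct sums: A + B = {-4, 2, 3, 4, 5, 10, 11, 12}
|A + B| = 8

A + B = {-4, 2, 3, 4, 5, 10, 11, 12}


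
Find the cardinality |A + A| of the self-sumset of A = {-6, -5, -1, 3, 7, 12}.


A + A = {a + a' : a, a' ∈ A}; |A| = 6.
General bounds: 2|A| - 1 ≤ |A + A| ≤ |A|(|A|+1)/2, i.e. 11 ≤ |A + A| ≤ 21.
Lower bound 2|A|-1 is attained iff A is an arithmetic progression.
Enumerate sums a + a' for a ≤ a' (symmetric, so this suffices):
a = -6: -6+-6=-12, -6+-5=-11, -6+-1=-7, -6+3=-3, -6+7=1, -6+12=6
a = -5: -5+-5=-10, -5+-1=-6, -5+3=-2, -5+7=2, -5+12=7
a = -1: -1+-1=-2, -1+3=2, -1+7=6, -1+12=11
a = 3: 3+3=6, 3+7=10, 3+12=15
a = 7: 7+7=14, 7+12=19
a = 12: 12+12=24
Distinct sums: {-12, -11, -10, -7, -6, -3, -2, 1, 2, 6, 7, 10, 11, 14, 15, 19, 24}
|A + A| = 17

|A + A| = 17


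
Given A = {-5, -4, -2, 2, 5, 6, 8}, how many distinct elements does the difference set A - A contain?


A - A = {a - a' : a, a' ∈ A}; |A| = 7.
Bounds: 2|A|-1 ≤ |A - A| ≤ |A|² - |A| + 1, i.e. 13 ≤ |A - A| ≤ 43.
Note: 0 ∈ A - A always (from a - a). The set is symmetric: if d ∈ A - A then -d ∈ A - A.
Enumerate nonzero differences d = a - a' with a > a' (then include -d):
Positive differences: {1, 2, 3, 4, 6, 7, 8, 9, 10, 11, 12, 13}
Full difference set: {0} ∪ (positive diffs) ∪ (negative diffs).
|A - A| = 1 + 2·12 = 25 (matches direct enumeration: 25).

|A - A| = 25


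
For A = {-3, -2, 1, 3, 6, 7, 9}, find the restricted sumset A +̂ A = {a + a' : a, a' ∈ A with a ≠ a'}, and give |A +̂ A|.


Restricted sumset: A +̂ A = {a + a' : a ∈ A, a' ∈ A, a ≠ a'}.
Equivalently, take A + A and drop any sum 2a that is achievable ONLY as a + a for a ∈ A (i.e. sums representable only with equal summands).
Enumerate pairs (a, a') with a < a' (symmetric, so each unordered pair gives one sum; this covers all a ≠ a'):
  -3 + -2 = -5
  -3 + 1 = -2
  -3 + 3 = 0
  -3 + 6 = 3
  -3 + 7 = 4
  -3 + 9 = 6
  -2 + 1 = -1
  -2 + 3 = 1
  -2 + 6 = 4
  -2 + 7 = 5
  -2 + 9 = 7
  1 + 3 = 4
  1 + 6 = 7
  1 + 7 = 8
  1 + 9 = 10
  3 + 6 = 9
  3 + 7 = 10
  3 + 9 = 12
  6 + 7 = 13
  6 + 9 = 15
  7 + 9 = 16
Collected distinct sums: {-5, -2, -1, 0, 1, 3, 4, 5, 6, 7, 8, 9, 10, 12, 13, 15, 16}
|A +̂ A| = 17
(Reference bound: |A +̂ A| ≥ 2|A| - 3 for |A| ≥ 2, with |A| = 7 giving ≥ 11.)

|A +̂ A| = 17


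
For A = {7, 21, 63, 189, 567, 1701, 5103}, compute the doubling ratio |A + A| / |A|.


|A| = 7.
Compute A + A by enumerating all 49 pairs.
A + A = {14, 28, 42, 70, 84, 126, 196, 210, 252, 378, 574, 588, 630, 756, 1134, 1708, 1722, 1764, 1890, 2268, 3402, 5110, 5124, 5166, 5292, 5670, 6804, 10206}, so |A + A| = 28.
K = |A + A| / |A| = 28/7 = 4/1 ≈ 4.0000.
Reference: AP of size 7 gives K = 13/7 ≈ 1.8571; a fully generic set of size 7 gives K ≈ 4.0000.

|A| = 7, |A + A| = 28, K = 28/7 = 4/1.


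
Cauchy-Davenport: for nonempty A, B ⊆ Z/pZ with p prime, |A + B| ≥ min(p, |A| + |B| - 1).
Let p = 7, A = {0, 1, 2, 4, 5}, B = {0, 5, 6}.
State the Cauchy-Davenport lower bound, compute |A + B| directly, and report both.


Cauchy-Davenport: |A + B| ≥ min(p, |A| + |B| - 1) for A, B nonempty in Z/pZ.
|A| = 5, |B| = 3, p = 7.
CD lower bound = min(7, 5 + 3 - 1) = min(7, 7) = 7.
Compute A + B mod 7 directly:
a = 0: 0+0=0, 0+5=5, 0+6=6
a = 1: 1+0=1, 1+5=6, 1+6=0
a = 2: 2+0=2, 2+5=0, 2+6=1
a = 4: 4+0=4, 4+5=2, 4+6=3
a = 5: 5+0=5, 5+5=3, 5+6=4
A + B = {0, 1, 2, 3, 4, 5, 6}, so |A + B| = 7.
Verify: 7 ≥ 7? Yes ✓.

CD lower bound = 7, actual |A + B| = 7.


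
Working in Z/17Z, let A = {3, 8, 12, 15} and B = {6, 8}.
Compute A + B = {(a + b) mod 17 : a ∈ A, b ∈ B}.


Work in Z/17Z: reduce every sum a + b modulo 17.
Enumerate all 8 pairs:
a = 3: 3+6=9, 3+8=11
a = 8: 8+6=14, 8+8=16
a = 12: 12+6=1, 12+8=3
a = 15: 15+6=4, 15+8=6
Distinct residues collected: {1, 3, 4, 6, 9, 11, 14, 16}
|A + B| = 8 (out of 17 total residues).

A + B = {1, 3, 4, 6, 9, 11, 14, 16}


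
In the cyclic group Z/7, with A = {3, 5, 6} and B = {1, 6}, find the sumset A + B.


Work in Z/7Z: reduce every sum a + b modulo 7.
Enumerate all 6 pairs:
a = 3: 3+1=4, 3+6=2
a = 5: 5+1=6, 5+6=4
a = 6: 6+1=0, 6+6=5
Distinct residues collected: {0, 2, 4, 5, 6}
|A + B| = 5 (out of 7 total residues).

A + B = {0, 2, 4, 5, 6}


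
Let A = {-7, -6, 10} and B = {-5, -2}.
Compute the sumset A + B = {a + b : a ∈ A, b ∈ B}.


A + B = {a + b : a ∈ A, b ∈ B}.
Enumerate all |A|·|B| = 3·2 = 6 pairs (a, b) and collect distinct sums.
a = -7: -7+-5=-12, -7+-2=-9
a = -6: -6+-5=-11, -6+-2=-8
a = 10: 10+-5=5, 10+-2=8
Collecting distinct sums: A + B = {-12, -11, -9, -8, 5, 8}
|A + B| = 6

A + B = {-12, -11, -9, -8, 5, 8}


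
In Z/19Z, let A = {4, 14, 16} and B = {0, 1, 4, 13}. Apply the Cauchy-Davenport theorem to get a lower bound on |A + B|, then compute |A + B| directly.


Cauchy-Davenport: |A + B| ≥ min(p, |A| + |B| - 1) for A, B nonempty in Z/pZ.
|A| = 3, |B| = 4, p = 19.
CD lower bound = min(19, 3 + 4 - 1) = min(19, 6) = 6.
Compute A + B mod 19 directly:
a = 4: 4+0=4, 4+1=5, 4+4=8, 4+13=17
a = 14: 14+0=14, 14+1=15, 14+4=18, 14+13=8
a = 16: 16+0=16, 16+1=17, 16+4=1, 16+13=10
A + B = {1, 4, 5, 8, 10, 14, 15, 16, 17, 18}, so |A + B| = 10.
Verify: 10 ≥ 6? Yes ✓.

CD lower bound = 6, actual |A + B| = 10.


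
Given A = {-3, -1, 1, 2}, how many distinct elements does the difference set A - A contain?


A - A = {a - a' : a, a' ∈ A}; |A| = 4.
Bounds: 2|A|-1 ≤ |A - A| ≤ |A|² - |A| + 1, i.e. 7 ≤ |A - A| ≤ 13.
Note: 0 ∈ A - A always (from a - a). The set is symmetric: if d ∈ A - A then -d ∈ A - A.
Enumerate nonzero differences d = a - a' with a > a' (then include -d):
Positive differences: {1, 2, 3, 4, 5}
Full difference set: {0} ∪ (positive diffs) ∪ (negative diffs).
|A - A| = 1 + 2·5 = 11 (matches direct enumeration: 11).

|A - A| = 11


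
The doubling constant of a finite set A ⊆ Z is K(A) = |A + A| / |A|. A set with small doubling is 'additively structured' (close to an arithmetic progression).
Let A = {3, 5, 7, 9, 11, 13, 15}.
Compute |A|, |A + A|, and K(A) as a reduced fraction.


|A| = 7.
Compute A + A by enumerating all 49 pairs.
A + A = {6, 8, 10, 12, 14, 16, 18, 20, 22, 24, 26, 28, 30}, so |A + A| = 13.
K = |A + A| / |A| = 13/7 (already in lowest terms) ≈ 1.8571.
Reference: AP of size 7 gives K = 13/7 ≈ 1.8571; a fully generic set of size 7 gives K ≈ 4.0000.

|A| = 7, |A + A| = 13, K = 13/7.


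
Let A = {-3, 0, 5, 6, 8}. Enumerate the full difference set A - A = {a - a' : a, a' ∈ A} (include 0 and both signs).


A - A = {a - a' : a, a' ∈ A}.
Compute a - a' for each ordered pair (a, a'):
a = -3: -3--3=0, -3-0=-3, -3-5=-8, -3-6=-9, -3-8=-11
a = 0: 0--3=3, 0-0=0, 0-5=-5, 0-6=-6, 0-8=-8
a = 5: 5--3=8, 5-0=5, 5-5=0, 5-6=-1, 5-8=-3
a = 6: 6--3=9, 6-0=6, 6-5=1, 6-6=0, 6-8=-2
a = 8: 8--3=11, 8-0=8, 8-5=3, 8-6=2, 8-8=0
Collecting distinct values (and noting 0 appears from a-a):
A - A = {-11, -9, -8, -6, -5, -3, -2, -1, 0, 1, 2, 3, 5, 6, 8, 9, 11}
|A - A| = 17

A - A = {-11, -9, -8, -6, -5, -3, -2, -1, 0, 1, 2, 3, 5, 6, 8, 9, 11}


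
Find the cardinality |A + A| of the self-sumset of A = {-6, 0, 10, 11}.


A + A = {a + a' : a, a' ∈ A}; |A| = 4.
General bounds: 2|A| - 1 ≤ |A + A| ≤ |A|(|A|+1)/2, i.e. 7 ≤ |A + A| ≤ 10.
Lower bound 2|A|-1 is attained iff A is an arithmetic progression.
Enumerate sums a + a' for a ≤ a' (symmetric, so this suffices):
a = -6: -6+-6=-12, -6+0=-6, -6+10=4, -6+11=5
a = 0: 0+0=0, 0+10=10, 0+11=11
a = 10: 10+10=20, 10+11=21
a = 11: 11+11=22
Distinct sums: {-12, -6, 0, 4, 5, 10, 11, 20, 21, 22}
|A + A| = 10

|A + A| = 10


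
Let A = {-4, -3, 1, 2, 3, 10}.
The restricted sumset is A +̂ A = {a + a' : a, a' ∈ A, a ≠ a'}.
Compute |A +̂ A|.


Restricted sumset: A +̂ A = {a + a' : a ∈ A, a' ∈ A, a ≠ a'}.
Equivalently, take A + A and drop any sum 2a that is achievable ONLY as a + a for a ∈ A (i.e. sums representable only with equal summands).
Enumerate pairs (a, a') with a < a' (symmetric, so each unordered pair gives one sum; this covers all a ≠ a'):
  -4 + -3 = -7
  -4 + 1 = -3
  -4 + 2 = -2
  -4 + 3 = -1
  -4 + 10 = 6
  -3 + 1 = -2
  -3 + 2 = -1
  -3 + 3 = 0
  -3 + 10 = 7
  1 + 2 = 3
  1 + 3 = 4
  1 + 10 = 11
  2 + 3 = 5
  2 + 10 = 12
  3 + 10 = 13
Collected distinct sums: {-7, -3, -2, -1, 0, 3, 4, 5, 6, 7, 11, 12, 13}
|A +̂ A| = 13
(Reference bound: |A +̂ A| ≥ 2|A| - 3 for |A| ≥ 2, with |A| = 6 giving ≥ 9.)

|A +̂ A| = 13


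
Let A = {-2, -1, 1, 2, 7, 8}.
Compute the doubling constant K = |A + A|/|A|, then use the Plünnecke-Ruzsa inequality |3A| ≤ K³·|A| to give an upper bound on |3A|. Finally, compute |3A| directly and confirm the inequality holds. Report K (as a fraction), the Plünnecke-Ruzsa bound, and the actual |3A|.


|A| = 6.
Step 1: Compute A + A by enumerating all 36 pairs.
A + A = {-4, -3, -2, -1, 0, 1, 2, 3, 4, 5, 6, 7, 8, 9, 10, 14, 15, 16}, so |A + A| = 18.
Step 2: Doubling constant K = |A + A|/|A| = 18/6 = 18/6 ≈ 3.0000.
Step 3: Plünnecke-Ruzsa gives |3A| ≤ K³·|A| = (3.0000)³ · 6 ≈ 162.0000.
Step 4: Compute 3A = A + A + A directly by enumerating all triples (a,b,c) ∈ A³; |3A| = 29.
Step 5: Check 29 ≤ 162.0000? Yes ✓.

K = 18/6, Plünnecke-Ruzsa bound K³|A| ≈ 162.0000, |3A| = 29, inequality holds.


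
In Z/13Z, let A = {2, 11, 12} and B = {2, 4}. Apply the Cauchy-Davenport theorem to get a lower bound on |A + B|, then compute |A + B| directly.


Cauchy-Davenport: |A + B| ≥ min(p, |A| + |B| - 1) for A, B nonempty in Z/pZ.
|A| = 3, |B| = 2, p = 13.
CD lower bound = min(13, 3 + 2 - 1) = min(13, 4) = 4.
Compute A + B mod 13 directly:
a = 2: 2+2=4, 2+4=6
a = 11: 11+2=0, 11+4=2
a = 12: 12+2=1, 12+4=3
A + B = {0, 1, 2, 3, 4, 6}, so |A + B| = 6.
Verify: 6 ≥ 4? Yes ✓.

CD lower bound = 4, actual |A + B| = 6.


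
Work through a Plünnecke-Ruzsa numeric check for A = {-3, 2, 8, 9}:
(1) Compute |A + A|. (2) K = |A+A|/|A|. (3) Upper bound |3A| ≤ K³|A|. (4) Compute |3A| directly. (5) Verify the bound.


|A| = 4.
Step 1: Compute A + A by enumerating all 16 pairs.
A + A = {-6, -1, 4, 5, 6, 10, 11, 16, 17, 18}, so |A + A| = 10.
Step 2: Doubling constant K = |A + A|/|A| = 10/4 = 10/4 ≈ 2.5000.
Step 3: Plünnecke-Ruzsa gives |3A| ≤ K³·|A| = (2.5000)³ · 4 ≈ 62.5000.
Step 4: Compute 3A = A + A + A directly by enumerating all triples (a,b,c) ∈ A³; |3A| = 19.
Step 5: Check 19 ≤ 62.5000? Yes ✓.

K = 10/4, Plünnecke-Ruzsa bound K³|A| ≈ 62.5000, |3A| = 19, inequality holds.


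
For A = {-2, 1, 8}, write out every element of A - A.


A - A = {a - a' : a, a' ∈ A}.
Compute a - a' for each ordered pair (a, a'):
a = -2: -2--2=0, -2-1=-3, -2-8=-10
a = 1: 1--2=3, 1-1=0, 1-8=-7
a = 8: 8--2=10, 8-1=7, 8-8=0
Collecting distinct values (and noting 0 appears from a-a):
A - A = {-10, -7, -3, 0, 3, 7, 10}
|A - A| = 7

A - A = {-10, -7, -3, 0, 3, 7, 10}


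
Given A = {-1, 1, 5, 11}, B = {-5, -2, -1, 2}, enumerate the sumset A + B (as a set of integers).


A + B = {a + b : a ∈ A, b ∈ B}.
Enumerate all |A|·|B| = 4·4 = 16 pairs (a, b) and collect distinct sums.
a = -1: -1+-5=-6, -1+-2=-3, -1+-1=-2, -1+2=1
a = 1: 1+-5=-4, 1+-2=-1, 1+-1=0, 1+2=3
a = 5: 5+-5=0, 5+-2=3, 5+-1=4, 5+2=7
a = 11: 11+-5=6, 11+-2=9, 11+-1=10, 11+2=13
Collecting distinct sums: A + B = {-6, -4, -3, -2, -1, 0, 1, 3, 4, 6, 7, 9, 10, 13}
|A + B| = 14

A + B = {-6, -4, -3, -2, -1, 0, 1, 3, 4, 6, 7, 9, 10, 13}


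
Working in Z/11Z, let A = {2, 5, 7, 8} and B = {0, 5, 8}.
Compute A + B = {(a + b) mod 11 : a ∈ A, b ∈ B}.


Work in Z/11Z: reduce every sum a + b modulo 11.
Enumerate all 12 pairs:
a = 2: 2+0=2, 2+5=7, 2+8=10
a = 5: 5+0=5, 5+5=10, 5+8=2
a = 7: 7+0=7, 7+5=1, 7+8=4
a = 8: 8+0=8, 8+5=2, 8+8=5
Distinct residues collected: {1, 2, 4, 5, 7, 8, 10}
|A + B| = 7 (out of 11 total residues).

A + B = {1, 2, 4, 5, 7, 8, 10}


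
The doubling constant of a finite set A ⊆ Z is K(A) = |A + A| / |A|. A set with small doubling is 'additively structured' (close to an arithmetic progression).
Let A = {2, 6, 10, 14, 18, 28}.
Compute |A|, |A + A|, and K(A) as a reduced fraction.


|A| = 6.
Compute A + A by enumerating all 36 pairs.
A + A = {4, 8, 12, 16, 20, 24, 28, 30, 32, 34, 36, 38, 42, 46, 56}, so |A + A| = 15.
K = |A + A| / |A| = 15/6 = 5/2 ≈ 2.5000.
Reference: AP of size 6 gives K = 11/6 ≈ 1.8333; a fully generic set of size 6 gives K ≈ 3.5000.

|A| = 6, |A + A| = 15, K = 15/6 = 5/2.


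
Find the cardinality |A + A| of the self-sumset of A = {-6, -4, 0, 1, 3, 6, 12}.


A + A = {a + a' : a, a' ∈ A}; |A| = 7.
General bounds: 2|A| - 1 ≤ |A + A| ≤ |A|(|A|+1)/2, i.e. 13 ≤ |A + A| ≤ 28.
Lower bound 2|A|-1 is attained iff A is an arithmetic progression.
Enumerate sums a + a' for a ≤ a' (symmetric, so this suffices):
a = -6: -6+-6=-12, -6+-4=-10, -6+0=-6, -6+1=-5, -6+3=-3, -6+6=0, -6+12=6
a = -4: -4+-4=-8, -4+0=-4, -4+1=-3, -4+3=-1, -4+6=2, -4+12=8
a = 0: 0+0=0, 0+1=1, 0+3=3, 0+6=6, 0+12=12
a = 1: 1+1=2, 1+3=4, 1+6=7, 1+12=13
a = 3: 3+3=6, 3+6=9, 3+12=15
a = 6: 6+6=12, 6+12=18
a = 12: 12+12=24
Distinct sums: {-12, -10, -8, -6, -5, -4, -3, -1, 0, 1, 2, 3, 4, 6, 7, 8, 9, 12, 13, 15, 18, 24}
|A + A| = 22

|A + A| = 22


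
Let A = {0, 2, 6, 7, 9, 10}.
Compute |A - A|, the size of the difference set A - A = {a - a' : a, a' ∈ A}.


A - A = {a - a' : a, a' ∈ A}; |A| = 6.
Bounds: 2|A|-1 ≤ |A - A| ≤ |A|² - |A| + 1, i.e. 11 ≤ |A - A| ≤ 31.
Note: 0 ∈ A - A always (from a - a). The set is symmetric: if d ∈ A - A then -d ∈ A - A.
Enumerate nonzero differences d = a - a' with a > a' (then include -d):
Positive differences: {1, 2, 3, 4, 5, 6, 7, 8, 9, 10}
Full difference set: {0} ∪ (positive diffs) ∪ (negative diffs).
|A - A| = 1 + 2·10 = 21 (matches direct enumeration: 21).

|A - A| = 21


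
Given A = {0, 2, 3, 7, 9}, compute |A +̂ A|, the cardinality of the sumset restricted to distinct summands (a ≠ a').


Restricted sumset: A +̂ A = {a + a' : a ∈ A, a' ∈ A, a ≠ a'}.
Equivalently, take A + A and drop any sum 2a that is achievable ONLY as a + a for a ∈ A (i.e. sums representable only with equal summands).
Enumerate pairs (a, a') with a < a' (symmetric, so each unordered pair gives one sum; this covers all a ≠ a'):
  0 + 2 = 2
  0 + 3 = 3
  0 + 7 = 7
  0 + 9 = 9
  2 + 3 = 5
  2 + 7 = 9
  2 + 9 = 11
  3 + 7 = 10
  3 + 9 = 12
  7 + 9 = 16
Collected distinct sums: {2, 3, 5, 7, 9, 10, 11, 12, 16}
|A +̂ A| = 9
(Reference bound: |A +̂ A| ≥ 2|A| - 3 for |A| ≥ 2, with |A| = 5 giving ≥ 7.)

|A +̂ A| = 9


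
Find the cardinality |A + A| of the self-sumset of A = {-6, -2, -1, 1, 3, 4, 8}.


A + A = {a + a' : a, a' ∈ A}; |A| = 7.
General bounds: 2|A| - 1 ≤ |A + A| ≤ |A|(|A|+1)/2, i.e. 13 ≤ |A + A| ≤ 28.
Lower bound 2|A|-1 is attained iff A is an arithmetic progression.
Enumerate sums a + a' for a ≤ a' (symmetric, so this suffices):
a = -6: -6+-6=-12, -6+-2=-8, -6+-1=-7, -6+1=-5, -6+3=-3, -6+4=-2, -6+8=2
a = -2: -2+-2=-4, -2+-1=-3, -2+1=-1, -2+3=1, -2+4=2, -2+8=6
a = -1: -1+-1=-2, -1+1=0, -1+3=2, -1+4=3, -1+8=7
a = 1: 1+1=2, 1+3=4, 1+4=5, 1+8=9
a = 3: 3+3=6, 3+4=7, 3+8=11
a = 4: 4+4=8, 4+8=12
a = 8: 8+8=16
Distinct sums: {-12, -8, -7, -5, -4, -3, -2, -1, 0, 1, 2, 3, 4, 5, 6, 7, 8, 9, 11, 12, 16}
|A + A| = 21

|A + A| = 21


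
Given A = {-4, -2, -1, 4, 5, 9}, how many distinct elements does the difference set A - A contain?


A - A = {a - a' : a, a' ∈ A}; |A| = 6.
Bounds: 2|A|-1 ≤ |A - A| ≤ |A|² - |A| + 1, i.e. 11 ≤ |A - A| ≤ 31.
Note: 0 ∈ A - A always (from a - a). The set is symmetric: if d ∈ A - A then -d ∈ A - A.
Enumerate nonzero differences d = a - a' with a > a' (then include -d):
Positive differences: {1, 2, 3, 4, 5, 6, 7, 8, 9, 10, 11, 13}
Full difference set: {0} ∪ (positive diffs) ∪ (negative diffs).
|A - A| = 1 + 2·12 = 25 (matches direct enumeration: 25).

|A - A| = 25


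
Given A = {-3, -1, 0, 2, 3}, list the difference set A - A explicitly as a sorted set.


A - A = {a - a' : a, a' ∈ A}.
Compute a - a' for each ordered pair (a, a'):
a = -3: -3--3=0, -3--1=-2, -3-0=-3, -3-2=-5, -3-3=-6
a = -1: -1--3=2, -1--1=0, -1-0=-1, -1-2=-3, -1-3=-4
a = 0: 0--3=3, 0--1=1, 0-0=0, 0-2=-2, 0-3=-3
a = 2: 2--3=5, 2--1=3, 2-0=2, 2-2=0, 2-3=-1
a = 3: 3--3=6, 3--1=4, 3-0=3, 3-2=1, 3-3=0
Collecting distinct values (and noting 0 appears from a-a):
A - A = {-6, -5, -4, -3, -2, -1, 0, 1, 2, 3, 4, 5, 6}
|A - A| = 13

A - A = {-6, -5, -4, -3, -2, -1, 0, 1, 2, 3, 4, 5, 6}


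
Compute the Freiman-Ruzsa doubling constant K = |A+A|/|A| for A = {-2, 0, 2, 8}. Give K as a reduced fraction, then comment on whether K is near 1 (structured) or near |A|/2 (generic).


|A| = 4.
Compute A + A by enumerating all 16 pairs.
A + A = {-4, -2, 0, 2, 4, 6, 8, 10, 16}, so |A + A| = 9.
K = |A + A| / |A| = 9/4 (already in lowest terms) ≈ 2.2500.
Reference: AP of size 4 gives K = 7/4 ≈ 1.7500; a fully generic set of size 4 gives K ≈ 2.5000.

|A| = 4, |A + A| = 9, K = 9/4.


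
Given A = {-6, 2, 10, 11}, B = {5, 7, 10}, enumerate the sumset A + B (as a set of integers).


A + B = {a + b : a ∈ A, b ∈ B}.
Enumerate all |A|·|B| = 4·3 = 12 pairs (a, b) and collect distinct sums.
a = -6: -6+5=-1, -6+7=1, -6+10=4
a = 2: 2+5=7, 2+7=9, 2+10=12
a = 10: 10+5=15, 10+7=17, 10+10=20
a = 11: 11+5=16, 11+7=18, 11+10=21
Collecting distinct sums: A + B = {-1, 1, 4, 7, 9, 12, 15, 16, 17, 18, 20, 21}
|A + B| = 12

A + B = {-1, 1, 4, 7, 9, 12, 15, 16, 17, 18, 20, 21}


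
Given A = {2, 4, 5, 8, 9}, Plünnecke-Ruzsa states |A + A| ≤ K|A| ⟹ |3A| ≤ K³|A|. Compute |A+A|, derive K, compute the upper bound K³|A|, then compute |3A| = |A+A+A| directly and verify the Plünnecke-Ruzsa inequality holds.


|A| = 5.
Step 1: Compute A + A by enumerating all 25 pairs.
A + A = {4, 6, 7, 8, 9, 10, 11, 12, 13, 14, 16, 17, 18}, so |A + A| = 13.
Step 2: Doubling constant K = |A + A|/|A| = 13/5 = 13/5 ≈ 2.6000.
Step 3: Plünnecke-Ruzsa gives |3A| ≤ K³·|A| = (2.6000)³ · 5 ≈ 87.8800.
Step 4: Compute 3A = A + A + A directly by enumerating all triples (a,b,c) ∈ A³; |3A| = 21.
Step 5: Check 21 ≤ 87.8800? Yes ✓.

K = 13/5, Plünnecke-Ruzsa bound K³|A| ≈ 87.8800, |3A| = 21, inequality holds.


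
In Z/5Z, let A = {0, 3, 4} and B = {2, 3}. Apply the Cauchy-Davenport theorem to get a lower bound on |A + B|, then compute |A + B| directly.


Cauchy-Davenport: |A + B| ≥ min(p, |A| + |B| - 1) for A, B nonempty in Z/pZ.
|A| = 3, |B| = 2, p = 5.
CD lower bound = min(5, 3 + 2 - 1) = min(5, 4) = 4.
Compute A + B mod 5 directly:
a = 0: 0+2=2, 0+3=3
a = 3: 3+2=0, 3+3=1
a = 4: 4+2=1, 4+3=2
A + B = {0, 1, 2, 3}, so |A + B| = 4.
Verify: 4 ≥ 4? Yes ✓.

CD lower bound = 4, actual |A + B| = 4.


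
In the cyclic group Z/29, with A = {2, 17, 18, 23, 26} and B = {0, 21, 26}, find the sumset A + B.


Work in Z/29Z: reduce every sum a + b modulo 29.
Enumerate all 15 pairs:
a = 2: 2+0=2, 2+21=23, 2+26=28
a = 17: 17+0=17, 17+21=9, 17+26=14
a = 18: 18+0=18, 18+21=10, 18+26=15
a = 23: 23+0=23, 23+21=15, 23+26=20
a = 26: 26+0=26, 26+21=18, 26+26=23
Distinct residues collected: {2, 9, 10, 14, 15, 17, 18, 20, 23, 26, 28}
|A + B| = 11 (out of 29 total residues).

A + B = {2, 9, 10, 14, 15, 17, 18, 20, 23, 26, 28}


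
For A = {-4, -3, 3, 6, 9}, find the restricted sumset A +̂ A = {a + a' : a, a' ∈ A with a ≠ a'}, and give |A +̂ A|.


Restricted sumset: A +̂ A = {a + a' : a ∈ A, a' ∈ A, a ≠ a'}.
Equivalently, take A + A and drop any sum 2a that is achievable ONLY as a + a for a ∈ A (i.e. sums representable only with equal summands).
Enumerate pairs (a, a') with a < a' (symmetric, so each unordered pair gives one sum; this covers all a ≠ a'):
  -4 + -3 = -7
  -4 + 3 = -1
  -4 + 6 = 2
  -4 + 9 = 5
  -3 + 3 = 0
  -3 + 6 = 3
  -3 + 9 = 6
  3 + 6 = 9
  3 + 9 = 12
  6 + 9 = 15
Collected distinct sums: {-7, -1, 0, 2, 3, 5, 6, 9, 12, 15}
|A +̂ A| = 10
(Reference bound: |A +̂ A| ≥ 2|A| - 3 for |A| ≥ 2, with |A| = 5 giving ≥ 7.)

|A +̂ A| = 10


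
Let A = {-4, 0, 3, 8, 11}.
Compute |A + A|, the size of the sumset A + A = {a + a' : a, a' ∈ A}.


A + A = {a + a' : a, a' ∈ A}; |A| = 5.
General bounds: 2|A| - 1 ≤ |A + A| ≤ |A|(|A|+1)/2, i.e. 9 ≤ |A + A| ≤ 15.
Lower bound 2|A|-1 is attained iff A is an arithmetic progression.
Enumerate sums a + a' for a ≤ a' (symmetric, so this suffices):
a = -4: -4+-4=-8, -4+0=-4, -4+3=-1, -4+8=4, -4+11=7
a = 0: 0+0=0, 0+3=3, 0+8=8, 0+11=11
a = 3: 3+3=6, 3+8=11, 3+11=14
a = 8: 8+8=16, 8+11=19
a = 11: 11+11=22
Distinct sums: {-8, -4, -1, 0, 3, 4, 6, 7, 8, 11, 14, 16, 19, 22}
|A + A| = 14

|A + A| = 14


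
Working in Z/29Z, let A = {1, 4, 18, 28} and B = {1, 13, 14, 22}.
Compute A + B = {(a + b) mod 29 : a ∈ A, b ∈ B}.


Work in Z/29Z: reduce every sum a + b modulo 29.
Enumerate all 16 pairs:
a = 1: 1+1=2, 1+13=14, 1+14=15, 1+22=23
a = 4: 4+1=5, 4+13=17, 4+14=18, 4+22=26
a = 18: 18+1=19, 18+13=2, 18+14=3, 18+22=11
a = 28: 28+1=0, 28+13=12, 28+14=13, 28+22=21
Distinct residues collected: {0, 2, 3, 5, 11, 12, 13, 14, 15, 17, 18, 19, 21, 23, 26}
|A + B| = 15 (out of 29 total residues).

A + B = {0, 2, 3, 5, 11, 12, 13, 14, 15, 17, 18, 19, 21, 23, 26}


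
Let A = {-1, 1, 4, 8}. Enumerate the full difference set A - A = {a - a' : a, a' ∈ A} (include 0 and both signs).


A - A = {a - a' : a, a' ∈ A}.
Compute a - a' for each ordered pair (a, a'):
a = -1: -1--1=0, -1-1=-2, -1-4=-5, -1-8=-9
a = 1: 1--1=2, 1-1=0, 1-4=-3, 1-8=-7
a = 4: 4--1=5, 4-1=3, 4-4=0, 4-8=-4
a = 8: 8--1=9, 8-1=7, 8-4=4, 8-8=0
Collecting distinct values (and noting 0 appears from a-a):
A - A = {-9, -7, -5, -4, -3, -2, 0, 2, 3, 4, 5, 7, 9}
|A - A| = 13

A - A = {-9, -7, -5, -4, -3, -2, 0, 2, 3, 4, 5, 7, 9}


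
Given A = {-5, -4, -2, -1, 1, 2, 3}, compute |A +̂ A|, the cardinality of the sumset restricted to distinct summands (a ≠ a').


Restricted sumset: A +̂ A = {a + a' : a ∈ A, a' ∈ A, a ≠ a'}.
Equivalently, take A + A and drop any sum 2a that is achievable ONLY as a + a for a ∈ A (i.e. sums representable only with equal summands).
Enumerate pairs (a, a') with a < a' (symmetric, so each unordered pair gives one sum; this covers all a ≠ a'):
  -5 + -4 = -9
  -5 + -2 = -7
  -5 + -1 = -6
  -5 + 1 = -4
  -5 + 2 = -3
  -5 + 3 = -2
  -4 + -2 = -6
  -4 + -1 = -5
  -4 + 1 = -3
  -4 + 2 = -2
  -4 + 3 = -1
  -2 + -1 = -3
  -2 + 1 = -1
  -2 + 2 = 0
  -2 + 3 = 1
  -1 + 1 = 0
  -1 + 2 = 1
  -1 + 3 = 2
  1 + 2 = 3
  1 + 3 = 4
  2 + 3 = 5
Collected distinct sums: {-9, -7, -6, -5, -4, -3, -2, -1, 0, 1, 2, 3, 4, 5}
|A +̂ A| = 14
(Reference bound: |A +̂ A| ≥ 2|A| - 3 for |A| ≥ 2, with |A| = 7 giving ≥ 11.)

|A +̂ A| = 14


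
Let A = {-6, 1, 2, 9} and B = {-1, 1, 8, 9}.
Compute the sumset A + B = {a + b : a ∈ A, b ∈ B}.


A + B = {a + b : a ∈ A, b ∈ B}.
Enumerate all |A|·|B| = 4·4 = 16 pairs (a, b) and collect distinct sums.
a = -6: -6+-1=-7, -6+1=-5, -6+8=2, -6+9=3
a = 1: 1+-1=0, 1+1=2, 1+8=9, 1+9=10
a = 2: 2+-1=1, 2+1=3, 2+8=10, 2+9=11
a = 9: 9+-1=8, 9+1=10, 9+8=17, 9+9=18
Collecting distinct sums: A + B = {-7, -5, 0, 1, 2, 3, 8, 9, 10, 11, 17, 18}
|A + B| = 12

A + B = {-7, -5, 0, 1, 2, 3, 8, 9, 10, 11, 17, 18}


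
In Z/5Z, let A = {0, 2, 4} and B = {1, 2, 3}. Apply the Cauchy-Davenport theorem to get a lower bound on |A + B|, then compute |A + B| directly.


Cauchy-Davenport: |A + B| ≥ min(p, |A| + |B| - 1) for A, B nonempty in Z/pZ.
|A| = 3, |B| = 3, p = 5.
CD lower bound = min(5, 3 + 3 - 1) = min(5, 5) = 5.
Compute A + B mod 5 directly:
a = 0: 0+1=1, 0+2=2, 0+3=3
a = 2: 2+1=3, 2+2=4, 2+3=0
a = 4: 4+1=0, 4+2=1, 4+3=2
A + B = {0, 1, 2, 3, 4}, so |A + B| = 5.
Verify: 5 ≥ 5? Yes ✓.

CD lower bound = 5, actual |A + B| = 5.


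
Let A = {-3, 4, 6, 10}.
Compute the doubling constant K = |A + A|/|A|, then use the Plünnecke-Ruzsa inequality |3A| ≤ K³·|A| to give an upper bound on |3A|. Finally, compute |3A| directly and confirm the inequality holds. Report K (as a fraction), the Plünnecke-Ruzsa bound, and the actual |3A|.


|A| = 4.
Step 1: Compute A + A by enumerating all 16 pairs.
A + A = {-6, 1, 3, 7, 8, 10, 12, 14, 16, 20}, so |A + A| = 10.
Step 2: Doubling constant K = |A + A|/|A| = 10/4 = 10/4 ≈ 2.5000.
Step 3: Plünnecke-Ruzsa gives |3A| ≤ K³·|A| = (2.5000)³ · 4 ≈ 62.5000.
Step 4: Compute 3A = A + A + A directly by enumerating all triples (a,b,c) ∈ A³; |3A| = 19.
Step 5: Check 19 ≤ 62.5000? Yes ✓.

K = 10/4, Plünnecke-Ruzsa bound K³|A| ≈ 62.5000, |3A| = 19, inequality holds.


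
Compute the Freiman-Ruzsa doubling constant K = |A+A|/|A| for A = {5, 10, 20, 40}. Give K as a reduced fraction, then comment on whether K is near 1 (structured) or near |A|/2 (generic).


|A| = 4.
Compute A + A by enumerating all 16 pairs.
A + A = {10, 15, 20, 25, 30, 40, 45, 50, 60, 80}, so |A + A| = 10.
K = |A + A| / |A| = 10/4 = 5/2 ≈ 2.5000.
Reference: AP of size 4 gives K = 7/4 ≈ 1.7500; a fully generic set of size 4 gives K ≈ 2.5000.

|A| = 4, |A + A| = 10, K = 10/4 = 5/2.


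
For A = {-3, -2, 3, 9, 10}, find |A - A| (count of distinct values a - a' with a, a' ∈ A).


A - A = {a - a' : a, a' ∈ A}; |A| = 5.
Bounds: 2|A|-1 ≤ |A - A| ≤ |A|² - |A| + 1, i.e. 9 ≤ |A - A| ≤ 21.
Note: 0 ∈ A - A always (from a - a). The set is symmetric: if d ∈ A - A then -d ∈ A - A.
Enumerate nonzero differences d = a - a' with a > a' (then include -d):
Positive differences: {1, 5, 6, 7, 11, 12, 13}
Full difference set: {0} ∪ (positive diffs) ∪ (negative diffs).
|A - A| = 1 + 2·7 = 15 (matches direct enumeration: 15).

|A - A| = 15


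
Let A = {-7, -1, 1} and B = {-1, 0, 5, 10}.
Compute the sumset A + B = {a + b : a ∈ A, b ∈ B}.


A + B = {a + b : a ∈ A, b ∈ B}.
Enumerate all |A|·|B| = 3·4 = 12 pairs (a, b) and collect distinct sums.
a = -7: -7+-1=-8, -7+0=-7, -7+5=-2, -7+10=3
a = -1: -1+-1=-2, -1+0=-1, -1+5=4, -1+10=9
a = 1: 1+-1=0, 1+0=1, 1+5=6, 1+10=11
Collecting distinct sums: A + B = {-8, -7, -2, -1, 0, 1, 3, 4, 6, 9, 11}
|A + B| = 11

A + B = {-8, -7, -2, -1, 0, 1, 3, 4, 6, 9, 11}


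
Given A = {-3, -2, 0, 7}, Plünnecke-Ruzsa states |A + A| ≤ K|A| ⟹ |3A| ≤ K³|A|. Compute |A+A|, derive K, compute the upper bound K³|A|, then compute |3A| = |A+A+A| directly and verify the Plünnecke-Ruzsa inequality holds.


|A| = 4.
Step 1: Compute A + A by enumerating all 16 pairs.
A + A = {-6, -5, -4, -3, -2, 0, 4, 5, 7, 14}, so |A + A| = 10.
Step 2: Doubling constant K = |A + A|/|A| = 10/4 = 10/4 ≈ 2.5000.
Step 3: Plünnecke-Ruzsa gives |3A| ≤ K³·|A| = (2.5000)³ · 4 ≈ 62.5000.
Step 4: Compute 3A = A + A + A directly by enumerating all triples (a,b,c) ∈ A³; |3A| = 19.
Step 5: Check 19 ≤ 62.5000? Yes ✓.

K = 10/4, Plünnecke-Ruzsa bound K³|A| ≈ 62.5000, |3A| = 19, inequality holds.


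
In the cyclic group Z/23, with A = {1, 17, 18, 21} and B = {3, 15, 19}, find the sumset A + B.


Work in Z/23Z: reduce every sum a + b modulo 23.
Enumerate all 12 pairs:
a = 1: 1+3=4, 1+15=16, 1+19=20
a = 17: 17+3=20, 17+15=9, 17+19=13
a = 18: 18+3=21, 18+15=10, 18+19=14
a = 21: 21+3=1, 21+15=13, 21+19=17
Distinct residues collected: {1, 4, 9, 10, 13, 14, 16, 17, 20, 21}
|A + B| = 10 (out of 23 total residues).

A + B = {1, 4, 9, 10, 13, 14, 16, 17, 20, 21}
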